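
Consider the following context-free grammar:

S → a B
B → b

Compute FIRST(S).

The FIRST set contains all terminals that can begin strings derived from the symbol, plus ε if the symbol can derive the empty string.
S has the single production S → a B, whose right-hand side begins with the terminal a. So FIRST(S) = {a}.

Final answer: {a}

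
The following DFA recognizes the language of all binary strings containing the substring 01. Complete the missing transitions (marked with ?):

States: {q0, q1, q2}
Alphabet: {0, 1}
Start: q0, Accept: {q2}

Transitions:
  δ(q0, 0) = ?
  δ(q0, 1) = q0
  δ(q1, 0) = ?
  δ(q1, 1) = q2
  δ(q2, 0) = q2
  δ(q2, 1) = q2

What each state remembers (consistent with the given transitions and accept states):
  q0: 01 not seen yet and the last symbol was not 0
  q1: 01 not seen yet and the last symbol was 0
  q2: the substring 01 has already been seen
Filling in the missing entries:
  δ(q0, 0): in q0 (01 not seen yet and the last symbol was not 0), after reading 0 we have: 01 not seen yet and the last symbol was 0 → q1
  δ(q1, 0): in q1 (01 not seen yet and the last symbol was 0), after reading 0 we have: 01 not seen yet and the last symbol was 0 → q1

Final answer: δ(q0, 0) = q1; δ(q1, 0) = q1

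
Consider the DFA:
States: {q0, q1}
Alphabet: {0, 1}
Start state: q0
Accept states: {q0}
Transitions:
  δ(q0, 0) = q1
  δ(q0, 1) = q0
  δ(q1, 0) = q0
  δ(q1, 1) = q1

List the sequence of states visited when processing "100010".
Starting at q0
Read '1': q0 -> q0
Read '0': q0 -> q1
Read '0': q1 -> q0
Read '0': q0 -> q1
Read '1': q1 -> q1
Read '0': q1 -> q0

Final answer: q0 -> q0 -> q1 -> q0 -> q1 -> q1 -> q0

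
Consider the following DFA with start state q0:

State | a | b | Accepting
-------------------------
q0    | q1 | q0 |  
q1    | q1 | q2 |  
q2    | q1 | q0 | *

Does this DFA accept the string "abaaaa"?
Start in q0.
Read 'a': q0 → q1
Read 'b': q1 → q2
Read 'a': q2 → q1
Read 'a': q1 → q1
Read 'a': q1 → q1
Read 'a': q1 → q1
Final state q1 is not accepting, so the string is rejected.

Final answer: No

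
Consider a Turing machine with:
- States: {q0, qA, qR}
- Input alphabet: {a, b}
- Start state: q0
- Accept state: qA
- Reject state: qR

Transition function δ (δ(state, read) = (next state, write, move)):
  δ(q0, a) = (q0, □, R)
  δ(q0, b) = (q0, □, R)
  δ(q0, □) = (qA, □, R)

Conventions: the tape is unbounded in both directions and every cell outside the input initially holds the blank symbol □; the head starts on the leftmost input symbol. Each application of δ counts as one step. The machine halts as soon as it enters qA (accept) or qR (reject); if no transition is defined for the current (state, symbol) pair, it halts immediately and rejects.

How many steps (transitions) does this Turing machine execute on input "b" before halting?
Step 0: [q0]b (head at position 0)
Step 1: δ(q0, b) = (q0, □, R)  ⊢  □[q0]□ (head at position 1)
Step 2: δ(q0, □) = (qA, □, R)  ⊢  □□[qA]□ (head at position 2)
The machine is in qA, so it halts and accepts.
Number of transitions executed: 2.

Final answer: 2 steps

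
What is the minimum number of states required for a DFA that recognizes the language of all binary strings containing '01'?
Language: binary strings containing '01'
Lower bound (Myhill–Nerode): the prefixes ε, 0, 01 are pairwise distinguishable:
  ε vs 01: suffix ε distinguishes them (ε is rejected, 01 is accepted)
  0 vs 01: suffix ε distinguishes them (0 is rejected, 01 is accepted)
  ε vs 0: suffix 1 distinguishes them (ε·1 = 1 is rejected, 0·1 = 01 is accepted)
So any DFA needs at least 3 states.
Upper bound: a DFA with 3 states exists (one state per class above: 'no progress', 'last symbol 0', and 'seen 01' (accepting sink)).
Minimum states: 3

Final answer: 3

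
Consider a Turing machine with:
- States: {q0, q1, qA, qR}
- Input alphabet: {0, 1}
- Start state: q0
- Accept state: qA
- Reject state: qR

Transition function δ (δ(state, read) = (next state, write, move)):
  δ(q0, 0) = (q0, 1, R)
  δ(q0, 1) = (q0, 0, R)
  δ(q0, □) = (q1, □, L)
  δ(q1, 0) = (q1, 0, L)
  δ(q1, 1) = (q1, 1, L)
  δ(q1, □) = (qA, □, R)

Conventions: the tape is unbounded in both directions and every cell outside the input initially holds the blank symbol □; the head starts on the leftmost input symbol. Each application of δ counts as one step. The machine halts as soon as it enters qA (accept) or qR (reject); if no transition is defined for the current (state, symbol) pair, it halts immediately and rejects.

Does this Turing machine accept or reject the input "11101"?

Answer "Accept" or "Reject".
Step 0: [q0]11101 (head at position 0)
Step 1: δ(q0, 1) = (q0, 0, R)  ⊢  0[q0]1101 (head at position 1)
Step 2: δ(q0, 1) = (q0, 0, R)  ⊢  00[q0]101 (head at position 2)
Step 3: δ(q0, 1) = (q0, 0, R)  ⊢  000[q0]01 (head at position 3)
Step 4: δ(q0, 0) = (q0, 1, R)  ⊢  0001[q0]1 (head at position 4)
Step 5: δ(q0, 1) = (q0, 0, R)  ⊢  00010[q0]□ (head at position 5)
Step 6: δ(q0, □) = (q1, □, L)  ⊢  0001[q1]0□ (head at position 4)
Step 7: δ(q1, 0) = (q1, 0, L)  ⊢  000[q1]10□ (head at position 3)
Step 8: δ(q1, 1) = (q1, 1, L)  ⊢  00[q1]010□ (head at position 2)
Step 9: δ(q1, 0) = (q1, 0, L)  ⊢  0[q1]0010□ (head at position 1)
Step 10: δ(q1, 0) = (q1, 0, L)  ⊢  [q1]00010□ (head at position 0)
Step 11: δ(q1, 0) = (q1, 0, L)  ⊢  [q1]□00010□ (head at position -1)
Step 12: δ(q1, □) = (qA, □, R)  ⊢  □[qA]00010□ (head at position 0)
The machine is in qA, so it halts and accepts.

Final answer: Accept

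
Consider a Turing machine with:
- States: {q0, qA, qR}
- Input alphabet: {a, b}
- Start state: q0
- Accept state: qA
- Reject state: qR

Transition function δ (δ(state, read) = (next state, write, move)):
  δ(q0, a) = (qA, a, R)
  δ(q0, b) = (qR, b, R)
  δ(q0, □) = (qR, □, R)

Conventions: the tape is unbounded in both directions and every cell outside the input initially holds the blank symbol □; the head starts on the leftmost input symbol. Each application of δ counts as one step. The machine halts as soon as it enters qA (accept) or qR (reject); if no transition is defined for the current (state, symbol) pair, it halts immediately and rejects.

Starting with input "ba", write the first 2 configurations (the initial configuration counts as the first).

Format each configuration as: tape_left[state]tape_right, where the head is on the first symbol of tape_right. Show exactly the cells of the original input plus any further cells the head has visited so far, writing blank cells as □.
Step 0: [q0]ba (head at position 0)
Step 1: δ(q0, b) = (qR, b, R)  ⊢  b[qR]a (head at position 1)

Final answer: [q0]ba ⊢ b[qR]a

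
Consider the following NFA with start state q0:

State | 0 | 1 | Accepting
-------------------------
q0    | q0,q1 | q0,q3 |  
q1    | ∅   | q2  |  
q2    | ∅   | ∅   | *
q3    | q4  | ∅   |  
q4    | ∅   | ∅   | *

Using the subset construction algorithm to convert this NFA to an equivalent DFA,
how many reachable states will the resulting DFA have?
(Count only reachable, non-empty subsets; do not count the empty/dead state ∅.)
Start subset: {q0}
{q0}: on 0 → {q0, q1}, on 1 → {q0, q3}
{q0, q1}: on 0 → {q0, q1}, on 1 → {q0, q2, q3}
{q0, q3}: on 0 → {q0, q1, q4}, on 1 → {q0, q3}
{q0, q2, q3}: on 0 → {q0, q1, q4}, on 1 → {q0, q3}
{q0, q1, q4}: on 0 → {q0, q1}, on 1 → {q0, q2, q3}
Reachable non-empty subsets: {q0}, {q0, q1}, {q0, q3}, {q0, q2, q3}, {q0, q1, q4} — 5 in total.

Final answer: 5 states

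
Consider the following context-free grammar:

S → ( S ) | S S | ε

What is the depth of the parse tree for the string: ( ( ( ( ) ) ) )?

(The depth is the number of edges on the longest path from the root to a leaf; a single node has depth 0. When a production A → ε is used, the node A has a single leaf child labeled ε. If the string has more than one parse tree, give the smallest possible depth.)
The string is 4 nested pairs. The shallowest parse tree applies S → ( S ) 4 times (one node per nested pair, each a child of the previous) and then S → ε in the middle.
S nodes at depths 0..4, ε leaf at depth 5; parentheses leaves are at depths 1..4.
(Using S → S S with an S → ε child anywhere only adds levels, so it cannot give a shallower tree.)
Depth = 5.

Final answer: 5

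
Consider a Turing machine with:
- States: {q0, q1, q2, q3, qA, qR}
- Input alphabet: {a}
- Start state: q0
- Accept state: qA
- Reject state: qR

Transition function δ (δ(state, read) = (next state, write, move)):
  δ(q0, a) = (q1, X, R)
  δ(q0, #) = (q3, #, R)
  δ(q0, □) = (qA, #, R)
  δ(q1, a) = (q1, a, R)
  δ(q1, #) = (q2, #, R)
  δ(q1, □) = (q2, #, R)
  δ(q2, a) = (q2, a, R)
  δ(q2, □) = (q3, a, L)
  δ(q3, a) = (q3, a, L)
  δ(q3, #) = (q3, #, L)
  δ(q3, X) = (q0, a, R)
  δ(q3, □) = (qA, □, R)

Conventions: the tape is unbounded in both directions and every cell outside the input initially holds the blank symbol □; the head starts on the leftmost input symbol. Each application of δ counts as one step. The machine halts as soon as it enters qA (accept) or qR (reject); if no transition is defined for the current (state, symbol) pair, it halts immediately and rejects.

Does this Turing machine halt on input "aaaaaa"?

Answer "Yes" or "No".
Trace (configuration after each step, as tape_left[state]tape_right with head position):
Step 0: [q0]aaaaaa (head at position 0)
Step 1: X[q1]aaaaa (head 1)
Step 2: Xa[q1]aaaa (head 2)
Step 3: Xaa[q1]aaa (head 3)
Step 4: Xaaa[q1]aa (head 4)
Step 5: Xaaaa[q1]a (head 5)
Step 6: Xaaaaa[q1]□ (head 6)
Step 7: Xaaaaa#[q2]□ (head 7)
Step 8: Xaaaaa[q3]#a (head 6)
Step 9: Xaaaa[q3]a#a (head 5)
Step 10: Xaaa[q3]aa#a (head 4)
Step 11: Xaa[q3]aaa#a (head 3)
Step 12: Xa[q3]aaaa#a (head 2)
Step 13: X[q3]aaaaa#a (head 1)
Step 14: [q3]Xaaaaa#a (head 0)
Step 15: a[q0]aaaaa#a (head 1)
Step 16: aX[q1]aaaa#a (head 2)
Step 17: aXa[q1]aaa#a (head 3)
Step 18: aXaa[q1]aa#a (head 4)
Step 19: aXaaa[q1]a#a (head 5)
Step 20: aXaaaa[q1]#a (head 6)
Step 21: aXaaaa#[q2]a (head 7)
Step 22: aXaaaa#a[q2]□ (head 8)
Step 23: aXaaaa#[q3]aa (head 7)
Step 24: aXaaaa[q3]#aa (head 6)
Step 25: aXaaa[q3]a#aa (head 5)
Step 26: aXaa[q3]aa#aa (head 4)
Step 27: aXa[q3]aaa#aa (head 3)
Step 28: aX[q3]aaaa#aa (head 2)
Step 29: a[q3]Xaaaa#aa (head 1)
Step 30: aa[q0]aaaa#aa (head 2)
Step 31: aaX[q1]aaa#aa (head 3)
Step 32: aaXa[q1]aa#aa (head 4)
Step 33: aaXaa[q1]a#aa (head 5)
Step 34: aaXaaa[q1]#aa (head 6)
Step 35: aaXaaa#[q2]aa (head 7)
Step 36: aaXaaa#a[q2]a (head 8)
Step 37: aaXaaa#aa[q2]□ (head 9)
Step 38: aaXaaa#a[q3]aa (head 8)
Step 39: aaXaaa#[q3]aaa (head 7)
Step 40: aaXaaa[q3]#aaa (head 6)
Step 41: aaXaa[q3]a#aaa (head 5)
Step 42: aaXa[q3]aa#aaa (head 4)
Step 43: aaX[q3]aaa#aaa (head 3)
Step 44: aa[q3]Xaaa#aaa (head 2)
Step 45: aaa[q0]aaa#aaa (head 3)
Step 46: aaaX[q1]aa#aaa (head 4)
Step 47: aaaXa[q1]a#aaa (head 5)
Step 48: aaaXaa[q1]#aaa (head 6)
Step 49: aaaXaa#[q2]aaa (head 7)
Step 50: aaaXaa#a[q2]aa (head 8)
Step 51: aaaXaa#aa[q2]a (head 9)
Step 52: aaaXaa#aaa[q2]□ (head 10)
Step 53: aaaXaa#aa[q3]aa (head 9)
Step 54: aaaXaa#a[q3]aaa (head 8)
Step 55: aaaXaa#[q3]aaaa (head 7)
Step 56: aaaXaa[q3]#aaaa (head 6)
Step 57: aaaXa[q3]a#aaaa (head 5)
Step 58: aaaX[q3]aa#aaaa (head 4)
Step 59: aaa[q3]Xaa#aaaa (head 3)
Step 60: aaaa[q0]aa#aaaa (head 4)
Step 61: aaaaX[q1]a#aaaa (head 5)
Step 62: aaaaXa[q1]#aaaa (head 6)
Step 63: aaaaXa#[q2]aaaa (head 7)
Step 64: aaaaXa#a[q2]aaa (head 8)
Step 65: aaaaXa#aa[q2]aa (head 9)
Step 66: aaaaXa#aaa[q2]a (head 10)
Step 67: aaaaXa#aaaa[q2]□ (head 11)
Step 68: aaaaXa#aaa[q3]aa (head 10)
Step 69: aaaaXa#aa[q3]aaa (head 9)
Step 70: aaaaXa#a[q3]aaaa (head 8)
Step 71: aaaaXa#[q3]aaaaa (head 7)
Step 72: aaaaXa[q3]#aaaaa (head 6)
Step 73: aaaaX[q3]a#aaaaa (head 5)
Step 74: aaaa[q3]Xa#aaaaa (head 4)
Step 75: aaaaa[q0]a#aaaaa (head 5)
Step 76: aaaaaX[q1]#aaaaa (head 6)
Step 77: aaaaaX#[q2]aaaaa (head 7)
Step 78: aaaaaX#a[q2]aaaa (head 8)
Step 79: aaaaaX#aa[q2]aaa (head 9)
Step 80: aaaaaX#aaa[q2]aa (head 10)
Step 81: aaaaaX#aaaa[q2]a (head 11)
Step 82: aaaaaX#aaaaa[q2]□ (head 12)
Step 83: aaaaaX#aaaa[q3]aa (head 11)
Step 84: aaaaaX#aaa[q3]aaa (head 10)
Step 85: aaaaaX#aa[q3]aaaa (head 9)
Step 86: aaaaaX#a[q3]aaaaa (head 8)
Step 87: aaaaaX#[q3]aaaaaa (head 7)
Step 88: aaaaaX[q3]#aaaaaa (head 6)
Step 89: aaaaa[q3]X#aaaaaa (head 5)
Step 90: aaaaaa[q0]#aaaaaa (head 6)
Step 91: aaaaaa#[q3]aaaaaa (head 7)
Step 92: aaaaaa[q3]#aaaaaa (head 6)
Step 93: aaaaa[q3]a#aaaaaa (head 5)
Step 94: aaaa[q3]aa#aaaaaa (head 4)
Step 95: aaa[q3]aaa#aaaaaa (head 3)
Step 96: aa[q3]aaaa#aaaaaa (head 2)
Step 97: a[q3]aaaaa#aaaaaa (head 1)
Step 98: [q3]aaaaaa#aaaaaa (head 0)
Step 99: [q3]□aaaaaa#aaaaaa (head -1)
Step 100: □[qA]aaaaaa#aaaaaa (head 0)
The machine is in qA, so it halts and accepts.
It halts after 100 steps.

Final answer: Yes - halts after 100 steps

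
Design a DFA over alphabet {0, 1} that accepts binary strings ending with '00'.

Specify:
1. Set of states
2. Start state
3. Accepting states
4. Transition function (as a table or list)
One valid DFA (any DFA recognizing the same language is acceptable):
States: {q0, q1, q2}
Start: q0
Accepting: {q2}
Transitions (accepting states marked with *):
State | 0 | 1 | Accepting
-------------------------
q0    | q1 | q0 |  
q1    | q2 | q0 |  
q2    | q2 | q0 | *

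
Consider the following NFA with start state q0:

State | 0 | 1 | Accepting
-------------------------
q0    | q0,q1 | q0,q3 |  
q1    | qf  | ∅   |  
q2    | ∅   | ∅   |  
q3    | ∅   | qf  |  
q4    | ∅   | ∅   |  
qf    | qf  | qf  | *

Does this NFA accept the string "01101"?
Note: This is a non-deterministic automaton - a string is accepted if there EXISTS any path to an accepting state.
Track the set of states the NFA could be in: start {q0}
Read '0': {q0} → {q0, q1}
Read '1': {q0, q1} → {q0, q3}
Read '1': {q0, q3} → {q0, q3, qf}
Read '0': {q0, q3, qf} → {q0, q1, qf}
Read '1': {q0, q1, qf} → {q0, q3, qf}
Final set {q0, q3, qf} contains accepting state(s) {qf} → accepted.

Final answer: Yes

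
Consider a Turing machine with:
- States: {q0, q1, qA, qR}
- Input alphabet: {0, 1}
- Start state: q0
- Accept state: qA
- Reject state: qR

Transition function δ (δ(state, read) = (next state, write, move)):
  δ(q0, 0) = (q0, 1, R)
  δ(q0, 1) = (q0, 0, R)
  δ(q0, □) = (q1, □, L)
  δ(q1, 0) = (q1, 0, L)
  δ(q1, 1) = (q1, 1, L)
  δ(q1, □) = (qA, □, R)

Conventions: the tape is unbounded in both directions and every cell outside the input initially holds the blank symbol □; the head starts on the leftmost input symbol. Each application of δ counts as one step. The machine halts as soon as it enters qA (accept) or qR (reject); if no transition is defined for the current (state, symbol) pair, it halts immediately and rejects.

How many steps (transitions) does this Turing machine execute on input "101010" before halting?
Step 0: [q0]101010 (head at position 0)
Step 1: δ(q0, 1) = (q0, 0, R)  ⊢  0[q0]01010 (head at position 1)
Step 2: δ(q0, 0) = (q0, 1, R)  ⊢  01[q0]1010 (head at position 2)
Step 3: δ(q0, 1) = (q0, 0, R)  ⊢  010[q0]010 (head at position 3)
Step 4: δ(q0, 0) = (q0, 1, R)  ⊢  0101[q0]10 (head at position 4)
Step 5: δ(q0, 1) = (q0, 0, R)  ⊢  01010[q0]0 (head at position 5)
Step 6: δ(q0, 0) = (q0, 1, R)  ⊢  010101[q0]□ (head at position 6)
Step 7: δ(q0, □) = (q1, □, L)  ⊢  01010[q1]1□ (head at position 5)
Step 8: δ(q1, 1) = (q1, 1, L)  ⊢  0101[q1]01□ (head at position 4)
Step 9: δ(q1, 0) = (q1, 0, L)  ⊢  010[q1]101□ (head at position 3)
Step 10: δ(q1, 1) = (q1, 1, L)  ⊢  01[q1]0101□ (head at position 2)
Step 11: δ(q1, 0) = (q1, 0, L)  ⊢  0[q1]10101□ (head at position 1)
Step 12: δ(q1, 1) = (q1, 1, L)  ⊢  [q1]010101□ (head at position 0)
Step 13: δ(q1, 0) = (q1, 0, L)  ⊢  [q1]□010101□ (head at position -1)
Step 14: δ(q1, □) = (qA, □, R)  ⊢  □[qA]010101□ (head at position 0)
The machine is in qA, so it halts and accepts.
Number of transitions executed: 14.

Final answer: 14 steps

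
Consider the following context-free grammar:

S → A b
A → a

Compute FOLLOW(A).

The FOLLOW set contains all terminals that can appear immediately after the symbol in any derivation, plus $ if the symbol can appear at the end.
A occurs only in S → A b, where it is immediately followed by the terminal b. So FOLLOW(A) = {b}.

Final answer: {b}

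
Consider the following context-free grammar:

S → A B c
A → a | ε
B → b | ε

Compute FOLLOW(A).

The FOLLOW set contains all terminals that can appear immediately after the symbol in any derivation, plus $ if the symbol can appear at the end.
A occurs in S → A B c followed by B c. Add FIRST(B) minus ε = {b}; B is nullable (B → ε), so what follows B can also follow A: the terminal c. FOLLOW(A) = {b, c}.

Final answer: {b, c}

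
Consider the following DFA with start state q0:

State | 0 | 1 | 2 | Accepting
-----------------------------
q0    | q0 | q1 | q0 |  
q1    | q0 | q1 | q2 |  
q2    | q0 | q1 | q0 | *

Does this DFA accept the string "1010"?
Start in q0.
Read '1': q0 → q1
Read '0': q1 → q0
Read '1': q0 → q1
Read '0': q1 → q0
Final state q0 is not accepting, so the string is rejected.

Final answer: No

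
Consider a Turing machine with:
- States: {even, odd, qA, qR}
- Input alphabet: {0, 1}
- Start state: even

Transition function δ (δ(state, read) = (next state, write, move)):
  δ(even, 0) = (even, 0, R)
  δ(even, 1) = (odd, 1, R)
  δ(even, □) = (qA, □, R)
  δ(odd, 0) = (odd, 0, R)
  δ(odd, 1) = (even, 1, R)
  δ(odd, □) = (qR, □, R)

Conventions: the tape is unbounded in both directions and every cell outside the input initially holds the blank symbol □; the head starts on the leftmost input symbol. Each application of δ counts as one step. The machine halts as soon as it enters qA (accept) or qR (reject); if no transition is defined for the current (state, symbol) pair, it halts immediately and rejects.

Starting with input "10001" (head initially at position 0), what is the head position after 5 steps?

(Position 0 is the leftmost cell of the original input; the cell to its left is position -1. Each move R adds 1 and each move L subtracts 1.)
Step 0: [even]10001 (head at position 0)
Step 1: δ(even, 1) = (odd, 1, R)  ⊢  1[odd]0001 (head at position 1)
Step 2: δ(odd, 0) = (odd, 0, R)  ⊢  10[odd]001 (head at position 2)
Step 3: δ(odd, 0) = (odd, 0, R)  ⊢  100[odd]01 (head at position 3)
Step 4: δ(odd, 0) = (odd, 0, R)  ⊢  1000[odd]1 (head at position 4)
Step 5: δ(odd, 1) = (even, 1, R)  ⊢  10001[even]□ (head at position 5)
Head position after 5 steps: 5

Final answer: Position 5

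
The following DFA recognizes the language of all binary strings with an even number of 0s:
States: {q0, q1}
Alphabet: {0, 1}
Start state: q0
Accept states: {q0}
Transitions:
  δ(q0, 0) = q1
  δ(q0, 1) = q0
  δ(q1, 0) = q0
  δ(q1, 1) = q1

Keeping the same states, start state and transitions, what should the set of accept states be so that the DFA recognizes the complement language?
The DFA is complete (every state has a transition on every symbol), so the complement
is recognized by the same DFA with accepting and non-accepting states swapped.
Original accept states: {q0}
Complement accept states = All states - Original accept states
= {q0, q1} - {q0}
= {q1}
Complement language: strings with an ODD number of 0s

Final answer: {q1}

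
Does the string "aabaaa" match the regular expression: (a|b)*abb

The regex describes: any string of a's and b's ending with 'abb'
No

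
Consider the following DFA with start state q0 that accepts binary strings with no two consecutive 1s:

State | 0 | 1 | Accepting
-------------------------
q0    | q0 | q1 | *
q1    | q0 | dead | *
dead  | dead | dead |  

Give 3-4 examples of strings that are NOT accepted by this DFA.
Any strings that end in a non-accepting state work; for example:
"11": q0 → q1 → dead; dead is not accepting → rejected
"110": q0 → q1 → dead → dead; dead is not accepting → rejected
"0011": q0 → q0 → q0 → q1 → dead; dead is not accepting → rejected
"1110": q0 → q1 → dead → dead → dead; dead is not accepting → rejected

Final answer: "11", "110", "0011", "1110"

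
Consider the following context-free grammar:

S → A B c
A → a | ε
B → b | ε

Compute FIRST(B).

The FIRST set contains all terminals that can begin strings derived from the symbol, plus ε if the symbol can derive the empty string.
B → b contributes b; B → ε makes B nullable, contributing ε. FIRST(B) = {b, ε}.

Final answer: {b, ε}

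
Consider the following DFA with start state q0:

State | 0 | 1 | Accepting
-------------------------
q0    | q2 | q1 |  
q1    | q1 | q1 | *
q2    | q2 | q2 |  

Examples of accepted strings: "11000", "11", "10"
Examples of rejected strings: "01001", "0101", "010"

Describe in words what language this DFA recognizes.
non-empty binary strings starting with 1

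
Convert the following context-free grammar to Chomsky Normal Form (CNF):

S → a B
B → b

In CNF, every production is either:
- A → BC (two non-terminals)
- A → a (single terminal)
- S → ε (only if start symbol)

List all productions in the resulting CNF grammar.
The grammar has no ε-productions or unit productions to eliminate.
S → a B has terminal a in a right-hand side of length ≥ 2: introduce T_a → a and use T_a in place of a.
B → b is already in CNF (single terminal) – keep it.
S → a B becomes S → T_a B.
Resulting CNF grammar (3 productions): T_a → a; B → b; S → T_a B

Final answer: T_a → a; B → b; S → T_a B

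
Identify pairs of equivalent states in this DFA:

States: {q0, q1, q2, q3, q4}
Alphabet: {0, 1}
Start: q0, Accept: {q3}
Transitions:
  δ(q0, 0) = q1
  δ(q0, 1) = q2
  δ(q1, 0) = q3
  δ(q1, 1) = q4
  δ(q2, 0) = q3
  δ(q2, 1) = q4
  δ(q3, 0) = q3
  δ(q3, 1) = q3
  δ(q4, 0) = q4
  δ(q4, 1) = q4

Using the table-filling algorithm:
Round 0 – mark pairs where exactly one state is accepting: (q0,q3), (q1,q3), (q2,q3), (q3,q4)
Round 1 – newly marked: (q0,q1) [on 0: q1 vs q3, already marked]; (q0,q2) [on 0: q1 vs q3, already marked]; (q1,q4) [on 0: q3 vs q4, already marked]; (q2,q4) [on 0: q3 vs q4, already marked]
Round 2 – newly marked: (q0,q4) [on 0: q1 vs q4, already marked]
No further pairs can be marked.
(q1, q2) unmarked: δ(q1,0)=q3, δ(q2,0)=q3; δ(q1,1)=q4, δ(q2,1)=q4 → equivalent
Equivalent pairs: (q1, q2)

Final answer: Equivalent pairs: (q1, q2)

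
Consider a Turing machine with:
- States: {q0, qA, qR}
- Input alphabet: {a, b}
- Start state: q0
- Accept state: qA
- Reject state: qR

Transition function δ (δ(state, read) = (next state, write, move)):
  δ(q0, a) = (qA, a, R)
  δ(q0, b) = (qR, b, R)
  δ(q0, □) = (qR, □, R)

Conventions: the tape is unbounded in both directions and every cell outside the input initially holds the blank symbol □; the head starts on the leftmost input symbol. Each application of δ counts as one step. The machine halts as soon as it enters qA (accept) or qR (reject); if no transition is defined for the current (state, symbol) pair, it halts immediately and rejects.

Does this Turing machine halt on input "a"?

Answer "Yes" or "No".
Step 0: [q0]a (head at position 0)
Step 1: δ(q0, a) = (qA, a, R)  ⊢  a[qA]□ (head at position 1)
The machine is in qA, so it halts and accepts.
It halts after 1 steps.

Final answer: Yes - halts after 1 steps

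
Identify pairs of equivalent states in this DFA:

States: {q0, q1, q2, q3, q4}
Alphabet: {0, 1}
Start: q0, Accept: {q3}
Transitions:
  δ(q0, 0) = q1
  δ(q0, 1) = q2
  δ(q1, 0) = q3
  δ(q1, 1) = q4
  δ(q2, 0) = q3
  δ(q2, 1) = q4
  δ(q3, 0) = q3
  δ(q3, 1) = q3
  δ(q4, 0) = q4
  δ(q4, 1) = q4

Using the table-filling algorithm:
Round 0 – mark pairs where exactly one state is accepting: (q0,q3), (q1,q3), (q2,q3), (q3,q4)
Round 1 – newly marked: (q0,q1) [on 0: q1 vs q3, already marked]; (q0,q2) [on 0: q1 vs q3, already marked]; (q1,q4) [on 0: q3 vs q4, already marked]; (q2,q4) [on 0: q3 vs q4, already marked]
Round 2 – newly marked: (q0,q4) [on 0: q1 vs q4, already marked]
No further pairs can be marked.
(q1, q2) unmarked: δ(q1,0)=q3, δ(q2,0)=q3; δ(q1,1)=q4, δ(q2,1)=q4 → equivalent
Equivalent pairs: (q1, q2)

Final answer: Equivalent pairs: (q1, q2)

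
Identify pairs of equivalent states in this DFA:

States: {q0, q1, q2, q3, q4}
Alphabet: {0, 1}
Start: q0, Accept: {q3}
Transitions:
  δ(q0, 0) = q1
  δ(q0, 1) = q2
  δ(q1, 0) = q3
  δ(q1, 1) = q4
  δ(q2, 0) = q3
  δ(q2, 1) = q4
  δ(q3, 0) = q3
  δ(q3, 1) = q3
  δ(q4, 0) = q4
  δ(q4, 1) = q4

Using the table-filling algorithm:
Round 0 – mark pairs where exactly one state is accepting: (q0,q3), (q1,q3), (q2,q3), (q3,q4)
Round 1 – newly marked: (q0,q1) [on 0: q1 vs q3, already marked]; (q0,q2) [on 0: q1 vs q3, already marked]; (q1,q4) [on 0: q3 vs q4, already marked]; (q2,q4) [on 0: q3 vs q4, already marked]
Round 2 – newly marked: (q0,q4) [on 0: q1 vs q4, already marked]
No further pairs can be marked.
(q1, q2) unmarked: δ(q1,0)=q3, δ(q2,0)=q3; δ(q1,1)=q4, δ(q2,1)=q4 → equivalent
Equivalent pairs: (q1, q2)

Final answer: Equivalent pairs: (q1, q2)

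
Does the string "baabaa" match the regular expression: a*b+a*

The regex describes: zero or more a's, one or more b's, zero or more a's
No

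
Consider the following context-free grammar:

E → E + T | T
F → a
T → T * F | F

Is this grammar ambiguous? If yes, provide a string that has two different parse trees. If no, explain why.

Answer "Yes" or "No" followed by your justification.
This is the standard stratified expression grammar: '+' is introduced only by the left-recursive rule E → E + T and '*' only by the left-recursive rule T → T * F, with F → a. For any string, the last '+' must be the one produced at the root E (everything after it is a T containing no '+'), and likewise within each T the last '*' is produced at its root. This fixes the parse tree uniquely (left-associative, '*' binding tighter than '+'), so every string has exactly one parse tree.

Final answer: No - the grammar is unambiguous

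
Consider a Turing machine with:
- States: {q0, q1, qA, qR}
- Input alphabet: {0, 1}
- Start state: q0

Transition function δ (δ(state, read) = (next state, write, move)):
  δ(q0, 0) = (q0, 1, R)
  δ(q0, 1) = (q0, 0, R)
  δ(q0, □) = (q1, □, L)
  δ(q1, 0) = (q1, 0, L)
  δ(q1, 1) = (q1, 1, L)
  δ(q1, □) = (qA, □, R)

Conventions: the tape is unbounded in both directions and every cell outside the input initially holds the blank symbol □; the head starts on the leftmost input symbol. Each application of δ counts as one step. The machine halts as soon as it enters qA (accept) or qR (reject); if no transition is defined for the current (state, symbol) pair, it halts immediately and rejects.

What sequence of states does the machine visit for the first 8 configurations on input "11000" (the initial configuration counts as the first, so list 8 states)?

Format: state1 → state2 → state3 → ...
Step 0: [q0]11000 (head at position 0)
Step 1: δ(q0, 1) = (q0, 0, R)  ⊢  0[q0]1000 (head at position 1)
Step 2: δ(q0, 1) = (q0, 0, R)  ⊢  00[q0]000 (head at position 2)
Step 3: δ(q0, 0) = (q0, 1, R)  ⊢  001[q0]00 (head at position 3)
Step 4: δ(q0, 0) = (q0, 1, R)  ⊢  0011[q0]0 (head at position 4)
Step 5: δ(q0, 0) = (q0, 1, R)  ⊢  00111[q0]□ (head at position 5)
Step 6: δ(q0, □) = (q1, □, L)  ⊢  0011[q1]1□ (head at position 4)
Step 7: δ(q1, 1) = (q1, 1, L)  ⊢  001[q1]11□ (head at position 3)
Reading off the states of these 8 configurations: q0 → q0 → q0 → q0 → q0 → q0 → q1 → q1

Final answer: q0 → q0 → q0 → q0 → q0 → q0 → q1 → q1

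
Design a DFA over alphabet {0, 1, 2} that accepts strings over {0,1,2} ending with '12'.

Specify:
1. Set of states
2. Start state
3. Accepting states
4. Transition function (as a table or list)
One valid DFA (any DFA recognizing the same language is acceptable):
States: {q0, q1, q2}
Start: q0
Accepting: {q2}
Transitions (accepting states marked with *):
State | 0 | 1 | 2 | Accepting
-----------------------------
q0    | q0 | q1 | q0 |  
q1    | q0 | q1 | q2 |  
q2    | q0 | q1 | q0 | *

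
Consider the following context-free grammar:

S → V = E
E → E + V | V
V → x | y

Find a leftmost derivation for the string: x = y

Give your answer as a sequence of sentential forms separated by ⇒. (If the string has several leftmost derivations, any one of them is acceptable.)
Start with S.
Step 1: the leftmost non-terminal is S; apply S → V = E:  V = E
Step 2: the leftmost non-terminal is V; apply V → x:  x = E
Step 3: the leftmost non-terminal is E; apply E → V:  x = V
Step 4: the leftmost non-terminal is V; apply V → y:  x = y

Final answer: S ⇒ V = E ⇒ x = E ⇒ x = V ⇒ x = y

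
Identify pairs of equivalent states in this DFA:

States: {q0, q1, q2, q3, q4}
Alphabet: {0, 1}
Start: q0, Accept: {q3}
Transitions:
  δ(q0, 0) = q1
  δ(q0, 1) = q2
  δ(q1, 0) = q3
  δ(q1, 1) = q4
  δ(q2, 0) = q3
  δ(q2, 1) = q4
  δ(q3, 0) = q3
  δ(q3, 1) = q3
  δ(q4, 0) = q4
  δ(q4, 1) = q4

Using the table-filling algorithm:
Round 0 – mark pairs where exactly one state is accepting: (q0,q3), (q1,q3), (q2,q3), (q3,q4)
Round 1 – newly marked: (q0,q1) [on 0: q1 vs q3, already marked]; (q0,q2) [on 0: q1 vs q3, already marked]; (q1,q4) [on 0: q3 vs q4, already marked]; (q2,q4) [on 0: q3 vs q4, already marked]
Round 2 – newly marked: (q0,q4) [on 0: q1 vs q4, already marked]
No further pairs can be marked.
(q1, q2) unmarked: δ(q1,0)=q3, δ(q2,0)=q3; δ(q1,1)=q4, δ(q2,1)=q4 → equivalent
Equivalent pairs: (q1, q2)

Final answer: Equivalent pairs: (q1, q2)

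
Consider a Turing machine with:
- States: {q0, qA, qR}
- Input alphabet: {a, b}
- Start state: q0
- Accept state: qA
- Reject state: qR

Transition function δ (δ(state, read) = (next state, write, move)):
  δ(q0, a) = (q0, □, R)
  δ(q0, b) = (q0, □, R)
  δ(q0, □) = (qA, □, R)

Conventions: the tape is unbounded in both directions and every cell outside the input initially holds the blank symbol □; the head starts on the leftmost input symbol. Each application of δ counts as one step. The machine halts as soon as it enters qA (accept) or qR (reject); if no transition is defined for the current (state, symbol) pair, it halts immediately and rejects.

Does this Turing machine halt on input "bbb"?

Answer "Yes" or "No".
Step 0: [q0]bbb (head at position 0)
Step 1: δ(q0, b) = (q0, □, R)  ⊢  □[q0]bb (head at position 1)
Step 2: δ(q0, b) = (q0, □, R)  ⊢  □□[q0]b (head at position 2)
Step 3: δ(q0, b) = (q0, □, R)  ⊢  □□□[q0]□ (head at position 3)
Step 4: δ(q0, □) = (qA, □, R)  ⊢  □□□□[qA]□ (head at position 4)
The machine is in qA, so it halts and accepts.
It halts after 4 steps.

Final answer: Yes - halts after 4 steps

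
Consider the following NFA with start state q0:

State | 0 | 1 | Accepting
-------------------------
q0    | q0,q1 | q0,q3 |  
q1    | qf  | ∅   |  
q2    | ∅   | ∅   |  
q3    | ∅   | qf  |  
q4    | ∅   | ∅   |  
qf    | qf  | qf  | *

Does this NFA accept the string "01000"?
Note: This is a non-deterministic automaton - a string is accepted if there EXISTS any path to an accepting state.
Track the set of states the NFA could be in: start {q0}
Read '0': {q0} → {q0, q1}
Read '1': {q0, q1} → {q0, q3}
Read '0': {q0, q3} → {q0, q1}
Read '0': {q0, q1} → {q0, q1, qf}
Read '0': {q0, q1, qf} → {q0, q1, qf}
Final set {q0, q1, qf} contains accepting state(s) {qf} → accepted.

Final answer: Yes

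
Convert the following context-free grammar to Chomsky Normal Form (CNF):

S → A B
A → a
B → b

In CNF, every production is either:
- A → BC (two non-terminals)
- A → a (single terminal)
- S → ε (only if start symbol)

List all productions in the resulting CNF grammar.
The grammar has no ε-productions or unit productions to eliminate.
S → A B is already in CNF (two non-terminals) – keep it.
A → a is already in CNF (single terminal) – keep it.
B → b is already in CNF (single terminal) – keep it.
Resulting CNF grammar (3 productions): A → a; B → b; S → A B

Final answer: A → a; B → b; S → A B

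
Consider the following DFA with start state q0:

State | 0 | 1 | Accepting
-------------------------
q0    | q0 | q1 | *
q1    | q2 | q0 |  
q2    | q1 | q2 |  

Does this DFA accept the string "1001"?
Start in q0.
Read '1': q0 → q1
Read '0': q1 → q2
Read '0': q2 → q1
Read '1': q1 → q0
Final state q0 is accepting, so the string is accepted.

Final answer: Yes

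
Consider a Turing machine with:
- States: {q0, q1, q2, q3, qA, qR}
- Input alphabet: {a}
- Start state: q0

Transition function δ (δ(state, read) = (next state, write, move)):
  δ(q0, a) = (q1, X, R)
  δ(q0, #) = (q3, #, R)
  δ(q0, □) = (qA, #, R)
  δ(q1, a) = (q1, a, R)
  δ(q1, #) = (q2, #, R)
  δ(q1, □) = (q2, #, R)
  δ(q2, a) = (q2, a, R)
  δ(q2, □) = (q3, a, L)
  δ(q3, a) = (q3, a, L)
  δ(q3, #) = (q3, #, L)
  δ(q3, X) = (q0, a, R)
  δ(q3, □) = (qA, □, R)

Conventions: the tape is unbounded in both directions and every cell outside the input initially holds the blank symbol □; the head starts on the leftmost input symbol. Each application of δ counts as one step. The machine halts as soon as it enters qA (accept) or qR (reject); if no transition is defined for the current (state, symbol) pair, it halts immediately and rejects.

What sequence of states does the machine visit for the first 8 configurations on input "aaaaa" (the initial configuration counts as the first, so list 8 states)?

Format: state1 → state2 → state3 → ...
Step 0: [q0]aaaaa (head at position 0)
Step 1: δ(q0, a) = (q1, X, R)  ⊢  X[q1]aaaa (head at position 1)
Step 2: δ(q1, a) = (q1, a, R)  ⊢  Xa[q1]aaa (head at position 2)
Step 3: δ(q1, a) = (q1, a, R)  ⊢  Xaa[q1]aa (head at position 3)
Step 4: δ(q1, a) = (q1, a, R)  ⊢  Xaaa[q1]a (head at position 4)
Step 5: δ(q1, a) = (q1, a, R)  ⊢  Xaaaa[q1]□ (head at position 5)
Step 6: δ(q1, □) = (q2, #, R)  ⊢  Xaaaa#[q2]□ (head at position 6)
Step 7: δ(q2, □) = (q3, a, L)  ⊢  Xaaaa[q3]#a (head at position 5)
Reading off the states of these 8 configurations: q0 → q1 → q1 → q1 → q1 → q1 → q2 → q3

Final answer: q0 → q1 → q1 → q1 → q1 → q1 → q2 → q3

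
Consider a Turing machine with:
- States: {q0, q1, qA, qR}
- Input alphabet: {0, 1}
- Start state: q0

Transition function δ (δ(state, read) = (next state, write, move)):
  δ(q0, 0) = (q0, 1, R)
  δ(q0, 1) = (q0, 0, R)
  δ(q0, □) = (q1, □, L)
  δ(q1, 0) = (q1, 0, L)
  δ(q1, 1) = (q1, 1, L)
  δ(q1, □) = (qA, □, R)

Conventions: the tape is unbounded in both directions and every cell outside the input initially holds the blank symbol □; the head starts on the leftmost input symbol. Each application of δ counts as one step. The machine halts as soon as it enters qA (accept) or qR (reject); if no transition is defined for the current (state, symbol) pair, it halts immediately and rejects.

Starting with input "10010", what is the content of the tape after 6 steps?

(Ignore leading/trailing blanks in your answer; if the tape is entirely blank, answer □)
Step 0: [q0]10010 (head at position 0)
Step 1: δ(q0, 1) = (q0, 0, R)  ⊢  0[q0]0010 (head at position 1)
Step 2: δ(q0, 0) = (q0, 1, R)  ⊢  01[q0]010 (head at position 2)
Step 3: δ(q0, 0) = (q0, 1, R)  ⊢  011[q0]10 (head at position 3)
Step 4: δ(q0, 1) = (q0, 0, R)  ⊢  0110[q0]0 (head at position 4)
Step 5: δ(q0, 0) = (q0, 1, R)  ⊢  01101[q0]□ (head at position 5)
Step 6: δ(q0, □) = (q1, □, L)  ⊢  0110[q1]1□ (head at position 4)
Tape after 6 steps (ignoring surrounding blanks): 01101

Final answer: Tape: 01101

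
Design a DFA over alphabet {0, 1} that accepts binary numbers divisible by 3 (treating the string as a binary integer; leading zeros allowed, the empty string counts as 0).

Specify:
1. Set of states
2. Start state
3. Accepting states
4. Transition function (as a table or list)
One valid DFA (any DFA recognizing the same language is acceptable):
States: {q0, q1, q2}
Start: q0
Accepting: {q0}
Transitions (accepting states marked with *):
State | 0 | 1 | Accepting
-------------------------
q0    | q0 | q1 | *
q1    | q2 | q0 |  
q2    | q1 | q2 |  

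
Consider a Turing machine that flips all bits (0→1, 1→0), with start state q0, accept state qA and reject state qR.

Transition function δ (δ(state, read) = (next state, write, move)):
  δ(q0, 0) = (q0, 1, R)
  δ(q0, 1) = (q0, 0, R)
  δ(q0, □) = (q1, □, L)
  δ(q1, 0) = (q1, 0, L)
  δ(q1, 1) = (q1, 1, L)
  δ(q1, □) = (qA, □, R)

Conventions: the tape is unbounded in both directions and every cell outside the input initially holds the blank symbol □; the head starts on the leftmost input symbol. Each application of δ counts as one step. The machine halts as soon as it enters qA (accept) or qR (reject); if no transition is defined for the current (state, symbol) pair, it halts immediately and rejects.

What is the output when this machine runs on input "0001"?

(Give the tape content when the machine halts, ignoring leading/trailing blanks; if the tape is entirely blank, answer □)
Step 0: [q0]0001 (head at position 0)
Step 1: δ(q0, 0) = (q0, 1, R)  ⊢  1[q0]001 (head at position 1)
Step 2: δ(q0, 0) = (q0, 1, R)  ⊢  11[q0]01 (head at position 2)
Step 3: δ(q0, 0) = (q0, 1, R)  ⊢  111[q0]1 (head at position 3)
Step 4: δ(q0, 1) = (q0, 0, R)  ⊢  1110[q0]□ (head at position 4)
Step 5: δ(q0, □) = (q1, □, L)  ⊢  111[q1]0□ (head at position 3)
Step 6: δ(q1, 0) = (q1, 0, L)  ⊢  11[q1]10□ (head at position 2)
Step 7: δ(q1, 1) = (q1, 1, L)  ⊢  1[q1]110□ (head at position 1)
Step 8: δ(q1, 1) = (q1, 1, L)  ⊢  [q1]1110□ (head at position 0)
Step 9: δ(q1, 1) = (q1, 1, L)  ⊢  [q1]□1110□ (head at position -1)
Step 10: δ(q1, □) = (qA, □, R)  ⊢  □[qA]1110□ (head at position 0)
The machine is in qA, so it halts and accepts.
Tape content when halted (ignoring surrounding blanks): 1110

Final answer: Output: 1110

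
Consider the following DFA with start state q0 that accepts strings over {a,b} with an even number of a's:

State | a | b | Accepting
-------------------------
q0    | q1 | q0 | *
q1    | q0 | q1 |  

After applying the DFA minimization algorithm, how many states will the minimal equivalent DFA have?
All 2 states are reachable from q0, so none can be removed as unreachable.
Table-filling: first mark every (accepting, non-accepting) pair as distinguishable (accepting: {q0}; non-accepting: {q1}).
Every pair of states is distinguishable, so the DFA is already minimal.
Equivalence classes: {q0}, {q1} → 2 states.

Final answer: 2 states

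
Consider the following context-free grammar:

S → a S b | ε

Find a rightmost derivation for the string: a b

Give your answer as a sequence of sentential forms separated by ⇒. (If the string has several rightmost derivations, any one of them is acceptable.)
Start with S.
Step 1: the rightmost non-terminal is S; apply S → a S b:  a S b
Step 2: the rightmost non-terminal is S; apply S → ε:  a b

Final answer: S ⇒ a S b ⇒ a b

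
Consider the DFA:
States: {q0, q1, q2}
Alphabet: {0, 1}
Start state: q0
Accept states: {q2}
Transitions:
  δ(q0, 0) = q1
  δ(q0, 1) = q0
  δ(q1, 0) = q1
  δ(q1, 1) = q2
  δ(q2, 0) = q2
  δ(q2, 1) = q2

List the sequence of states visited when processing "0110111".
Starting at q0
Read '0': q0 -> q1
Read '1': q1 -> q2
Read '1': q2 -> q2
Read '0': q2 -> q2
Read '1': q2 -> q2
Read '1': q2 -> q2
Read '1': q2 -> q2

Final answer: q0 -> q1 -> q2 -> q2 -> q2 -> q2 -> q2 -> q2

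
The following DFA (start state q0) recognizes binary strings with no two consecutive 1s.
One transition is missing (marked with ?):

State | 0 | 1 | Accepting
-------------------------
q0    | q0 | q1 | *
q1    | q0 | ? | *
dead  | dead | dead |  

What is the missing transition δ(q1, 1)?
dead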